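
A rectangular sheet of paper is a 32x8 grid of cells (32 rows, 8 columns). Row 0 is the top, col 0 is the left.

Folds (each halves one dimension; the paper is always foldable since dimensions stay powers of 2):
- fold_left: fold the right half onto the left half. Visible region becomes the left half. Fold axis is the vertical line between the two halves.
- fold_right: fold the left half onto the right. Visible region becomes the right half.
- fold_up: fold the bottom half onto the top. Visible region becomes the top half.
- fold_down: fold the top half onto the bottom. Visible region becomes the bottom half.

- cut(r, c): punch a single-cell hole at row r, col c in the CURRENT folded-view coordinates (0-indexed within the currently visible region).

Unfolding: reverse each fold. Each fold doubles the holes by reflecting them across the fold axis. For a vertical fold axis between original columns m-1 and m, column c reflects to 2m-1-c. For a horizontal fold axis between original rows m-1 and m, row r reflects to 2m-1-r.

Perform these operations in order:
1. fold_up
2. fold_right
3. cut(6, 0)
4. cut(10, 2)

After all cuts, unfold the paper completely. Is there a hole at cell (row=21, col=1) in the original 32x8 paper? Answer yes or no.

Answer: yes

Derivation:
Op 1 fold_up: fold axis h@16; visible region now rows[0,16) x cols[0,8) = 16x8
Op 2 fold_right: fold axis v@4; visible region now rows[0,16) x cols[4,8) = 16x4
Op 3 cut(6, 0): punch at orig (6,4); cuts so far [(6, 4)]; region rows[0,16) x cols[4,8) = 16x4
Op 4 cut(10, 2): punch at orig (10,6); cuts so far [(6, 4), (10, 6)]; region rows[0,16) x cols[4,8) = 16x4
Unfold 1 (reflect across v@4): 4 holes -> [(6, 3), (6, 4), (10, 1), (10, 6)]
Unfold 2 (reflect across h@16): 8 holes -> [(6, 3), (6, 4), (10, 1), (10, 6), (21, 1), (21, 6), (25, 3), (25, 4)]
Holes: [(6, 3), (6, 4), (10, 1), (10, 6), (21, 1), (21, 6), (25, 3), (25, 4)]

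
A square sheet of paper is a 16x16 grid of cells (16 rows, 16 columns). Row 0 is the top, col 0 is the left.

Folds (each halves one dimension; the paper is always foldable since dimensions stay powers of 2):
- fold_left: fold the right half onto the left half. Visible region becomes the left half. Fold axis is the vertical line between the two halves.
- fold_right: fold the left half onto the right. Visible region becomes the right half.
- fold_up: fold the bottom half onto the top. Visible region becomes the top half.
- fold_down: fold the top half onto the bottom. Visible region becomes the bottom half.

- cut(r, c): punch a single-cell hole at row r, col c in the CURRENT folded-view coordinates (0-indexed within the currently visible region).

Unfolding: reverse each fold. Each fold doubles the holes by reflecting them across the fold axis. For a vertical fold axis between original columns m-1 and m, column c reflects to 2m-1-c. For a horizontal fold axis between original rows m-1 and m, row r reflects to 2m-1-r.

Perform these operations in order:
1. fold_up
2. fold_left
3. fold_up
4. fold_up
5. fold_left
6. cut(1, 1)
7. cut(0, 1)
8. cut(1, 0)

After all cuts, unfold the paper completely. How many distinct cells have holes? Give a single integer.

Op 1 fold_up: fold axis h@8; visible region now rows[0,8) x cols[0,16) = 8x16
Op 2 fold_left: fold axis v@8; visible region now rows[0,8) x cols[0,8) = 8x8
Op 3 fold_up: fold axis h@4; visible region now rows[0,4) x cols[0,8) = 4x8
Op 4 fold_up: fold axis h@2; visible region now rows[0,2) x cols[0,8) = 2x8
Op 5 fold_left: fold axis v@4; visible region now rows[0,2) x cols[0,4) = 2x4
Op 6 cut(1, 1): punch at orig (1,1); cuts so far [(1, 1)]; region rows[0,2) x cols[0,4) = 2x4
Op 7 cut(0, 1): punch at orig (0,1); cuts so far [(0, 1), (1, 1)]; region rows[0,2) x cols[0,4) = 2x4
Op 8 cut(1, 0): punch at orig (1,0); cuts so far [(0, 1), (1, 0), (1, 1)]; region rows[0,2) x cols[0,4) = 2x4
Unfold 1 (reflect across v@4): 6 holes -> [(0, 1), (0, 6), (1, 0), (1, 1), (1, 6), (1, 7)]
Unfold 2 (reflect across h@2): 12 holes -> [(0, 1), (0, 6), (1, 0), (1, 1), (1, 6), (1, 7), (2, 0), (2, 1), (2, 6), (2, 7), (3, 1), (3, 6)]
Unfold 3 (reflect across h@4): 24 holes -> [(0, 1), (0, 6), (1, 0), (1, 1), (1, 6), (1, 7), (2, 0), (2, 1), (2, 6), (2, 7), (3, 1), (3, 6), (4, 1), (4, 6), (5, 0), (5, 1), (5, 6), (5, 7), (6, 0), (6, 1), (6, 6), (6, 7), (7, 1), (7, 6)]
Unfold 4 (reflect across v@8): 48 holes -> [(0, 1), (0, 6), (0, 9), (0, 14), (1, 0), (1, 1), (1, 6), (1, 7), (1, 8), (1, 9), (1, 14), (1, 15), (2, 0), (2, 1), (2, 6), (2, 7), (2, 8), (2, 9), (2, 14), (2, 15), (3, 1), (3, 6), (3, 9), (3, 14), (4, 1), (4, 6), (4, 9), (4, 14), (5, 0), (5, 1), (5, 6), (5, 7), (5, 8), (5, 9), (5, 14), (5, 15), (6, 0), (6, 1), (6, 6), (6, 7), (6, 8), (6, 9), (6, 14), (6, 15), (7, 1), (7, 6), (7, 9), (7, 14)]
Unfold 5 (reflect across h@8): 96 holes -> [(0, 1), (0, 6), (0, 9), (0, 14), (1, 0), (1, 1), (1, 6), (1, 7), (1, 8), (1, 9), (1, 14), (1, 15), (2, 0), (2, 1), (2, 6), (2, 7), (2, 8), (2, 9), (2, 14), (2, 15), (3, 1), (3, 6), (3, 9), (3, 14), (4, 1), (4, 6), (4, 9), (4, 14), (5, 0), (5, 1), (5, 6), (5, 7), (5, 8), (5, 9), (5, 14), (5, 15), (6, 0), (6, 1), (6, 6), (6, 7), (6, 8), (6, 9), (6, 14), (6, 15), (7, 1), (7, 6), (7, 9), (7, 14), (8, 1), (8, 6), (8, 9), (8, 14), (9, 0), (9, 1), (9, 6), (9, 7), (9, 8), (9, 9), (9, 14), (9, 15), (10, 0), (10, 1), (10, 6), (10, 7), (10, 8), (10, 9), (10, 14), (10, 15), (11, 1), (11, 6), (11, 9), (11, 14), (12, 1), (12, 6), (12, 9), (12, 14), (13, 0), (13, 1), (13, 6), (13, 7), (13, 8), (13, 9), (13, 14), (13, 15), (14, 0), (14, 1), (14, 6), (14, 7), (14, 8), (14, 9), (14, 14), (14, 15), (15, 1), (15, 6), (15, 9), (15, 14)]

Answer: 96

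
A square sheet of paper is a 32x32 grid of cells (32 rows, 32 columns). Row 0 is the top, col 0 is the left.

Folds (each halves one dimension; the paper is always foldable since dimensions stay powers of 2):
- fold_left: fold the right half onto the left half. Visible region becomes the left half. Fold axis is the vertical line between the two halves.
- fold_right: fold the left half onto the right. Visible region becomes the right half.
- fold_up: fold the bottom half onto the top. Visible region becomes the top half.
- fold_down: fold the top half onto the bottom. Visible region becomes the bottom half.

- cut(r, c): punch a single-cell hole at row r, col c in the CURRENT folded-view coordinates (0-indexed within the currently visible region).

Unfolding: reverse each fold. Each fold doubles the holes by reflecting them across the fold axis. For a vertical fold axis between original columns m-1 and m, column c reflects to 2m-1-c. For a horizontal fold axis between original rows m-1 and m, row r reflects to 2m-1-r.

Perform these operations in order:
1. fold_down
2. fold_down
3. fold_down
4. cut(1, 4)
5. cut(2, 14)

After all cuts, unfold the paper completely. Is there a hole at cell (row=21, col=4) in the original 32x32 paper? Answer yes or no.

Answer: yes

Derivation:
Op 1 fold_down: fold axis h@16; visible region now rows[16,32) x cols[0,32) = 16x32
Op 2 fold_down: fold axis h@24; visible region now rows[24,32) x cols[0,32) = 8x32
Op 3 fold_down: fold axis h@28; visible region now rows[28,32) x cols[0,32) = 4x32
Op 4 cut(1, 4): punch at orig (29,4); cuts so far [(29, 4)]; region rows[28,32) x cols[0,32) = 4x32
Op 5 cut(2, 14): punch at orig (30,14); cuts so far [(29, 4), (30, 14)]; region rows[28,32) x cols[0,32) = 4x32
Unfold 1 (reflect across h@28): 4 holes -> [(25, 14), (26, 4), (29, 4), (30, 14)]
Unfold 2 (reflect across h@24): 8 holes -> [(17, 14), (18, 4), (21, 4), (22, 14), (25, 14), (26, 4), (29, 4), (30, 14)]
Unfold 3 (reflect across h@16): 16 holes -> [(1, 14), (2, 4), (5, 4), (6, 14), (9, 14), (10, 4), (13, 4), (14, 14), (17, 14), (18, 4), (21, 4), (22, 14), (25, 14), (26, 4), (29, 4), (30, 14)]
Holes: [(1, 14), (2, 4), (5, 4), (6, 14), (9, 14), (10, 4), (13, 4), (14, 14), (17, 14), (18, 4), (21, 4), (22, 14), (25, 14), (26, 4), (29, 4), (30, 14)]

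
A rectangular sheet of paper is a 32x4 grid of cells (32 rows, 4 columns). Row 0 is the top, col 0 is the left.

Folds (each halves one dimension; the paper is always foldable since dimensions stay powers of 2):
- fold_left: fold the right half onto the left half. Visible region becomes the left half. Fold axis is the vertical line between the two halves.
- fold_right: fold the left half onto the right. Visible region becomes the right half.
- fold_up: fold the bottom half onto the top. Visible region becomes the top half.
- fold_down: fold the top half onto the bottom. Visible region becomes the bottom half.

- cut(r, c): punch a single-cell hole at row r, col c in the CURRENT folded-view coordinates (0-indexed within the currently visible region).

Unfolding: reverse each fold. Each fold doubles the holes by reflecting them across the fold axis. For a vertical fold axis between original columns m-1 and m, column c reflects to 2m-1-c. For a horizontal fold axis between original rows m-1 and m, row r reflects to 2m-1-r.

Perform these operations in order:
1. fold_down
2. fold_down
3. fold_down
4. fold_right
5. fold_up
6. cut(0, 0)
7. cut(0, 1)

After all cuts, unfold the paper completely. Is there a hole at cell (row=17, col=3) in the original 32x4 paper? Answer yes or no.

Answer: no

Derivation:
Op 1 fold_down: fold axis h@16; visible region now rows[16,32) x cols[0,4) = 16x4
Op 2 fold_down: fold axis h@24; visible region now rows[24,32) x cols[0,4) = 8x4
Op 3 fold_down: fold axis h@28; visible region now rows[28,32) x cols[0,4) = 4x4
Op 4 fold_right: fold axis v@2; visible region now rows[28,32) x cols[2,4) = 4x2
Op 5 fold_up: fold axis h@30; visible region now rows[28,30) x cols[2,4) = 2x2
Op 6 cut(0, 0): punch at orig (28,2); cuts so far [(28, 2)]; region rows[28,30) x cols[2,4) = 2x2
Op 7 cut(0, 1): punch at orig (28,3); cuts so far [(28, 2), (28, 3)]; region rows[28,30) x cols[2,4) = 2x2
Unfold 1 (reflect across h@30): 4 holes -> [(28, 2), (28, 3), (31, 2), (31, 3)]
Unfold 2 (reflect across v@2): 8 holes -> [(28, 0), (28, 1), (28, 2), (28, 3), (31, 0), (31, 1), (31, 2), (31, 3)]
Unfold 3 (reflect across h@28): 16 holes -> [(24, 0), (24, 1), (24, 2), (24, 3), (27, 0), (27, 1), (27, 2), (27, 3), (28, 0), (28, 1), (28, 2), (28, 3), (31, 0), (31, 1), (31, 2), (31, 3)]
Unfold 4 (reflect across h@24): 32 holes -> [(16, 0), (16, 1), (16, 2), (16, 3), (19, 0), (19, 1), (19, 2), (19, 3), (20, 0), (20, 1), (20, 2), (20, 3), (23, 0), (23, 1), (23, 2), (23, 3), (24, 0), (24, 1), (24, 2), (24, 3), (27, 0), (27, 1), (27, 2), (27, 3), (28, 0), (28, 1), (28, 2), (28, 3), (31, 0), (31, 1), (31, 2), (31, 3)]
Unfold 5 (reflect across h@16): 64 holes -> [(0, 0), (0, 1), (0, 2), (0, 3), (3, 0), (3, 1), (3, 2), (3, 3), (4, 0), (4, 1), (4, 2), (4, 3), (7, 0), (7, 1), (7, 2), (7, 3), (8, 0), (8, 1), (8, 2), (8, 3), (11, 0), (11, 1), (11, 2), (11, 3), (12, 0), (12, 1), (12, 2), (12, 3), (15, 0), (15, 1), (15, 2), (15, 3), (16, 0), (16, 1), (16, 2), (16, 3), (19, 0), (19, 1), (19, 2), (19, 3), (20, 0), (20, 1), (20, 2), (20, 3), (23, 0), (23, 1), (23, 2), (23, 3), (24, 0), (24, 1), (24, 2), (24, 3), (27, 0), (27, 1), (27, 2), (27, 3), (28, 0), (28, 1), (28, 2), (28, 3), (31, 0), (31, 1), (31, 2), (31, 3)]
Holes: [(0, 0), (0, 1), (0, 2), (0, 3), (3, 0), (3, 1), (3, 2), (3, 3), (4, 0), (4, 1), (4, 2), (4, 3), (7, 0), (7, 1), (7, 2), (7, 3), (8, 0), (8, 1), (8, 2), (8, 3), (11, 0), (11, 1), (11, 2), (11, 3), (12, 0), (12, 1), (12, 2), (12, 3), (15, 0), (15, 1), (15, 2), (15, 3), (16, 0), (16, 1), (16, 2), (16, 3), (19, 0), (19, 1), (19, 2), (19, 3), (20, 0), (20, 1), (20, 2), (20, 3), (23, 0), (23, 1), (23, 2), (23, 3), (24, 0), (24, 1), (24, 2), (24, 3), (27, 0), (27, 1), (27, 2), (27, 3), (28, 0), (28, 1), (28, 2), (28, 3), (31, 0), (31, 1), (31, 2), (31, 3)]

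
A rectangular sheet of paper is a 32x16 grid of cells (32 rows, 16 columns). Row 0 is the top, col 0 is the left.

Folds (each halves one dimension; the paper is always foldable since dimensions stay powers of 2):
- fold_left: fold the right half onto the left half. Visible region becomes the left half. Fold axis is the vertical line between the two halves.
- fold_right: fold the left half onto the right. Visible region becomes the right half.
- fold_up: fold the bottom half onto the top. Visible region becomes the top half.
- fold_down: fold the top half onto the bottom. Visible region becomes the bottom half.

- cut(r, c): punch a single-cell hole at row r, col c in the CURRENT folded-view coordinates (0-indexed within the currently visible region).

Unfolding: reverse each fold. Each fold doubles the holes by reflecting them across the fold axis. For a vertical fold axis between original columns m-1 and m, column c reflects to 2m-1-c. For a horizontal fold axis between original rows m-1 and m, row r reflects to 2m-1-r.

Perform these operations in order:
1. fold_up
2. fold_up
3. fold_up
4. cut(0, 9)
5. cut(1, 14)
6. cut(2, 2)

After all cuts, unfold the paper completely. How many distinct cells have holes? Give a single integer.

Op 1 fold_up: fold axis h@16; visible region now rows[0,16) x cols[0,16) = 16x16
Op 2 fold_up: fold axis h@8; visible region now rows[0,8) x cols[0,16) = 8x16
Op 3 fold_up: fold axis h@4; visible region now rows[0,4) x cols[0,16) = 4x16
Op 4 cut(0, 9): punch at orig (0,9); cuts so far [(0, 9)]; region rows[0,4) x cols[0,16) = 4x16
Op 5 cut(1, 14): punch at orig (1,14); cuts so far [(0, 9), (1, 14)]; region rows[0,4) x cols[0,16) = 4x16
Op 6 cut(2, 2): punch at orig (2,2); cuts so far [(0, 9), (1, 14), (2, 2)]; region rows[0,4) x cols[0,16) = 4x16
Unfold 1 (reflect across h@4): 6 holes -> [(0, 9), (1, 14), (2, 2), (5, 2), (6, 14), (7, 9)]
Unfold 2 (reflect across h@8): 12 holes -> [(0, 9), (1, 14), (2, 2), (5, 2), (6, 14), (7, 9), (8, 9), (9, 14), (10, 2), (13, 2), (14, 14), (15, 9)]
Unfold 3 (reflect across h@16): 24 holes -> [(0, 9), (1, 14), (2, 2), (5, 2), (6, 14), (7, 9), (8, 9), (9, 14), (10, 2), (13, 2), (14, 14), (15, 9), (16, 9), (17, 14), (18, 2), (21, 2), (22, 14), (23, 9), (24, 9), (25, 14), (26, 2), (29, 2), (30, 14), (31, 9)]

Answer: 24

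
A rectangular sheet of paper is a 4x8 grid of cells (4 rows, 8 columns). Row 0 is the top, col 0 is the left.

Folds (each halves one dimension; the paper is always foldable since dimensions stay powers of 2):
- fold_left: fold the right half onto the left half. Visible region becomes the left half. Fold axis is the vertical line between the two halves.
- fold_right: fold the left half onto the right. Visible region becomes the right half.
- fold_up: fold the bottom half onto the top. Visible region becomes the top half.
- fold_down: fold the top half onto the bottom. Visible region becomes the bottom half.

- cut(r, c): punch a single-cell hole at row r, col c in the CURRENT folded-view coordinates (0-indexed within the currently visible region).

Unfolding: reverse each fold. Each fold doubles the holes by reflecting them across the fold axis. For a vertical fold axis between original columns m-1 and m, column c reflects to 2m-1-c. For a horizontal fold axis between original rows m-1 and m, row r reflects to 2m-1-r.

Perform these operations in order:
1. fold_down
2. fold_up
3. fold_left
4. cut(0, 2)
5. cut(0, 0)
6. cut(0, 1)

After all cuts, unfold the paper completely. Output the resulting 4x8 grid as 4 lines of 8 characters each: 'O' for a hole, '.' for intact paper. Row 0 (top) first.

Answer: OOO..OOO
OOO..OOO
OOO..OOO
OOO..OOO

Derivation:
Op 1 fold_down: fold axis h@2; visible region now rows[2,4) x cols[0,8) = 2x8
Op 2 fold_up: fold axis h@3; visible region now rows[2,3) x cols[0,8) = 1x8
Op 3 fold_left: fold axis v@4; visible region now rows[2,3) x cols[0,4) = 1x4
Op 4 cut(0, 2): punch at orig (2,2); cuts so far [(2, 2)]; region rows[2,3) x cols[0,4) = 1x4
Op 5 cut(0, 0): punch at orig (2,0); cuts so far [(2, 0), (2, 2)]; region rows[2,3) x cols[0,4) = 1x4
Op 6 cut(0, 1): punch at orig (2,1); cuts so far [(2, 0), (2, 1), (2, 2)]; region rows[2,3) x cols[0,4) = 1x4
Unfold 1 (reflect across v@4): 6 holes -> [(2, 0), (2, 1), (2, 2), (2, 5), (2, 6), (2, 7)]
Unfold 2 (reflect across h@3): 12 holes -> [(2, 0), (2, 1), (2, 2), (2, 5), (2, 6), (2, 7), (3, 0), (3, 1), (3, 2), (3, 5), (3, 6), (3, 7)]
Unfold 3 (reflect across h@2): 24 holes -> [(0, 0), (0, 1), (0, 2), (0, 5), (0, 6), (0, 7), (1, 0), (1, 1), (1, 2), (1, 5), (1, 6), (1, 7), (2, 0), (2, 1), (2, 2), (2, 5), (2, 6), (2, 7), (3, 0), (3, 1), (3, 2), (3, 5), (3, 6), (3, 7)]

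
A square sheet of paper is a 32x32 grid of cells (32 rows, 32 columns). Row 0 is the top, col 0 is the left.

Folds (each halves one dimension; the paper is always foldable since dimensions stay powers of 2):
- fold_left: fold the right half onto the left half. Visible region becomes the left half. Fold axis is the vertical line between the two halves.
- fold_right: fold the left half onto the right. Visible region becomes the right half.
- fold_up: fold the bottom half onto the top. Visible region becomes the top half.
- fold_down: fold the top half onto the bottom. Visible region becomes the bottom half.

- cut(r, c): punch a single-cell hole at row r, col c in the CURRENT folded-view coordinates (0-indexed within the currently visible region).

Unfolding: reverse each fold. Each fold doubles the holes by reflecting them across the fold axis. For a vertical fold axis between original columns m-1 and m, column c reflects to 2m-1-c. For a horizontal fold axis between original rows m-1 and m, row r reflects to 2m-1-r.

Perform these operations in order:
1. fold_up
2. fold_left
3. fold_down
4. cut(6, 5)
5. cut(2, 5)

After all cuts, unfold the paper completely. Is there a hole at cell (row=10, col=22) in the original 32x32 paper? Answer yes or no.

Answer: no

Derivation:
Op 1 fold_up: fold axis h@16; visible region now rows[0,16) x cols[0,32) = 16x32
Op 2 fold_left: fold axis v@16; visible region now rows[0,16) x cols[0,16) = 16x16
Op 3 fold_down: fold axis h@8; visible region now rows[8,16) x cols[0,16) = 8x16
Op 4 cut(6, 5): punch at orig (14,5); cuts so far [(14, 5)]; region rows[8,16) x cols[0,16) = 8x16
Op 5 cut(2, 5): punch at orig (10,5); cuts so far [(10, 5), (14, 5)]; region rows[8,16) x cols[0,16) = 8x16
Unfold 1 (reflect across h@8): 4 holes -> [(1, 5), (5, 5), (10, 5), (14, 5)]
Unfold 2 (reflect across v@16): 8 holes -> [(1, 5), (1, 26), (5, 5), (5, 26), (10, 5), (10, 26), (14, 5), (14, 26)]
Unfold 3 (reflect across h@16): 16 holes -> [(1, 5), (1, 26), (5, 5), (5, 26), (10, 5), (10, 26), (14, 5), (14, 26), (17, 5), (17, 26), (21, 5), (21, 26), (26, 5), (26, 26), (30, 5), (30, 26)]
Holes: [(1, 5), (1, 26), (5, 5), (5, 26), (10, 5), (10, 26), (14, 5), (14, 26), (17, 5), (17, 26), (21, 5), (21, 26), (26, 5), (26, 26), (30, 5), (30, 26)]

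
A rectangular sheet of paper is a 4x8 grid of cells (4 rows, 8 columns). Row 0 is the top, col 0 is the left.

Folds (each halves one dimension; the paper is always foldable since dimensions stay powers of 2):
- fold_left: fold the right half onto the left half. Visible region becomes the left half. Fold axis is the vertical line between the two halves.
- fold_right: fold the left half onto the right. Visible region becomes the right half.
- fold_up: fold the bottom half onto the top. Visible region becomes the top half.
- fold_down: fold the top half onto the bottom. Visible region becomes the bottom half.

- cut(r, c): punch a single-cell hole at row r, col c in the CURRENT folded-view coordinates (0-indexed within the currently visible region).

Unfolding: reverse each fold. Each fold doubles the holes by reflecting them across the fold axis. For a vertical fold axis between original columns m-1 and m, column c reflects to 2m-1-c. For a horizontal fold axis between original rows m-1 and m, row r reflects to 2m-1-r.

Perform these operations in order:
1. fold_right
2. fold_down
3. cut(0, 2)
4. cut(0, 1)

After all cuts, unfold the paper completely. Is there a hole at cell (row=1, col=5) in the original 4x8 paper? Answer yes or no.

Answer: yes

Derivation:
Op 1 fold_right: fold axis v@4; visible region now rows[0,4) x cols[4,8) = 4x4
Op 2 fold_down: fold axis h@2; visible region now rows[2,4) x cols[4,8) = 2x4
Op 3 cut(0, 2): punch at orig (2,6); cuts so far [(2, 6)]; region rows[2,4) x cols[4,8) = 2x4
Op 4 cut(0, 1): punch at orig (2,5); cuts so far [(2, 5), (2, 6)]; region rows[2,4) x cols[4,8) = 2x4
Unfold 1 (reflect across h@2): 4 holes -> [(1, 5), (1, 6), (2, 5), (2, 6)]
Unfold 2 (reflect across v@4): 8 holes -> [(1, 1), (1, 2), (1, 5), (1, 6), (2, 1), (2, 2), (2, 5), (2, 6)]
Holes: [(1, 1), (1, 2), (1, 5), (1, 6), (2, 1), (2, 2), (2, 5), (2, 6)]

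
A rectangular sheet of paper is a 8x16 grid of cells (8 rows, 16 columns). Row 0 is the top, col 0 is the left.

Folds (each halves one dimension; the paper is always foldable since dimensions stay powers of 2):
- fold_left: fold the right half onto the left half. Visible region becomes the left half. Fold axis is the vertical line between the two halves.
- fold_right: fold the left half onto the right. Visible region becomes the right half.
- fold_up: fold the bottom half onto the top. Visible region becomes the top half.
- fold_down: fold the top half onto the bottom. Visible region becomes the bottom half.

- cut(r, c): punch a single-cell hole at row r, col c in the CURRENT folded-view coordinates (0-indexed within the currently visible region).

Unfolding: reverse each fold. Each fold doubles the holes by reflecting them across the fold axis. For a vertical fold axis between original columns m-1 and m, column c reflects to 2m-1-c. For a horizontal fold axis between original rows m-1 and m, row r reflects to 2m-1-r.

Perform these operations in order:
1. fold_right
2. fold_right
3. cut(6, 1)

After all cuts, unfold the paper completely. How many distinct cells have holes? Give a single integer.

Answer: 4

Derivation:
Op 1 fold_right: fold axis v@8; visible region now rows[0,8) x cols[8,16) = 8x8
Op 2 fold_right: fold axis v@12; visible region now rows[0,8) x cols[12,16) = 8x4
Op 3 cut(6, 1): punch at orig (6,13); cuts so far [(6, 13)]; region rows[0,8) x cols[12,16) = 8x4
Unfold 1 (reflect across v@12): 2 holes -> [(6, 10), (6, 13)]
Unfold 2 (reflect across v@8): 4 holes -> [(6, 2), (6, 5), (6, 10), (6, 13)]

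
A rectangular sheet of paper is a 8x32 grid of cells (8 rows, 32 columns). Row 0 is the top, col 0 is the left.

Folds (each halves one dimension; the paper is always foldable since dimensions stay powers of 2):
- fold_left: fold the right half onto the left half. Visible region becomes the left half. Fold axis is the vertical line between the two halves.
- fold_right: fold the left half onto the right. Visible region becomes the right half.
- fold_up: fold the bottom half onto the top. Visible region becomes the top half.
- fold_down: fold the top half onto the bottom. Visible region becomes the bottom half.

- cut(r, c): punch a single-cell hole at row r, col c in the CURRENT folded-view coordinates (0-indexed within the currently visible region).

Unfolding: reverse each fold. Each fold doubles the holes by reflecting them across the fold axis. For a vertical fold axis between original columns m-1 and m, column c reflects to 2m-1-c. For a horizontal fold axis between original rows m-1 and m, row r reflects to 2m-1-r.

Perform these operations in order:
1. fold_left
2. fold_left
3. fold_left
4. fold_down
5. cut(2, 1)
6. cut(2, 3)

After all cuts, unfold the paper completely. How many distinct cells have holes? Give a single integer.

Op 1 fold_left: fold axis v@16; visible region now rows[0,8) x cols[0,16) = 8x16
Op 2 fold_left: fold axis v@8; visible region now rows[0,8) x cols[0,8) = 8x8
Op 3 fold_left: fold axis v@4; visible region now rows[0,8) x cols[0,4) = 8x4
Op 4 fold_down: fold axis h@4; visible region now rows[4,8) x cols[0,4) = 4x4
Op 5 cut(2, 1): punch at orig (6,1); cuts so far [(6, 1)]; region rows[4,8) x cols[0,4) = 4x4
Op 6 cut(2, 3): punch at orig (6,3); cuts so far [(6, 1), (6, 3)]; region rows[4,8) x cols[0,4) = 4x4
Unfold 1 (reflect across h@4): 4 holes -> [(1, 1), (1, 3), (6, 1), (6, 3)]
Unfold 2 (reflect across v@4): 8 holes -> [(1, 1), (1, 3), (1, 4), (1, 6), (6, 1), (6, 3), (6, 4), (6, 6)]
Unfold 3 (reflect across v@8): 16 holes -> [(1, 1), (1, 3), (1, 4), (1, 6), (1, 9), (1, 11), (1, 12), (1, 14), (6, 1), (6, 3), (6, 4), (6, 6), (6, 9), (6, 11), (6, 12), (6, 14)]
Unfold 4 (reflect across v@16): 32 holes -> [(1, 1), (1, 3), (1, 4), (1, 6), (1, 9), (1, 11), (1, 12), (1, 14), (1, 17), (1, 19), (1, 20), (1, 22), (1, 25), (1, 27), (1, 28), (1, 30), (6, 1), (6, 3), (6, 4), (6, 6), (6, 9), (6, 11), (6, 12), (6, 14), (6, 17), (6, 19), (6, 20), (6, 22), (6, 25), (6, 27), (6, 28), (6, 30)]

Answer: 32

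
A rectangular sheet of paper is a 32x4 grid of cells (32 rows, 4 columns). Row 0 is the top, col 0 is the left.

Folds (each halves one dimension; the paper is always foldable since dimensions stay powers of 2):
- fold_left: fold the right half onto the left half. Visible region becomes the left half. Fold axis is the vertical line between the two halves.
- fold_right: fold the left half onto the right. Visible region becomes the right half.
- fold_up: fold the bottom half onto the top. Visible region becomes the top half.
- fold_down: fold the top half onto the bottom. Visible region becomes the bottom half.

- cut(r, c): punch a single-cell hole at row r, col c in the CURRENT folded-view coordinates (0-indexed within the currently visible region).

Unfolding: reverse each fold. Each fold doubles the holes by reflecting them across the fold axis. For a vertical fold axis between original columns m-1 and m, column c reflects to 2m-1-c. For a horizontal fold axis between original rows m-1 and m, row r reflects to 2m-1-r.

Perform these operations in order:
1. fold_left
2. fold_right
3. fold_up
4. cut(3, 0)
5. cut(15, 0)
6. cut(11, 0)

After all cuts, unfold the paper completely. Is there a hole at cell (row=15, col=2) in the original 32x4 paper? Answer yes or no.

Op 1 fold_left: fold axis v@2; visible region now rows[0,32) x cols[0,2) = 32x2
Op 2 fold_right: fold axis v@1; visible region now rows[0,32) x cols[1,2) = 32x1
Op 3 fold_up: fold axis h@16; visible region now rows[0,16) x cols[1,2) = 16x1
Op 4 cut(3, 0): punch at orig (3,1); cuts so far [(3, 1)]; region rows[0,16) x cols[1,2) = 16x1
Op 5 cut(15, 0): punch at orig (15,1); cuts so far [(3, 1), (15, 1)]; region rows[0,16) x cols[1,2) = 16x1
Op 6 cut(11, 0): punch at orig (11,1); cuts so far [(3, 1), (11, 1), (15, 1)]; region rows[0,16) x cols[1,2) = 16x1
Unfold 1 (reflect across h@16): 6 holes -> [(3, 1), (11, 1), (15, 1), (16, 1), (20, 1), (28, 1)]
Unfold 2 (reflect across v@1): 12 holes -> [(3, 0), (3, 1), (11, 0), (11, 1), (15, 0), (15, 1), (16, 0), (16, 1), (20, 0), (20, 1), (28, 0), (28, 1)]
Unfold 3 (reflect across v@2): 24 holes -> [(3, 0), (3, 1), (3, 2), (3, 3), (11, 0), (11, 1), (11, 2), (11, 3), (15, 0), (15, 1), (15, 2), (15, 3), (16, 0), (16, 1), (16, 2), (16, 3), (20, 0), (20, 1), (20, 2), (20, 3), (28, 0), (28, 1), (28, 2), (28, 3)]
Holes: [(3, 0), (3, 1), (3, 2), (3, 3), (11, 0), (11, 1), (11, 2), (11, 3), (15, 0), (15, 1), (15, 2), (15, 3), (16, 0), (16, 1), (16, 2), (16, 3), (20, 0), (20, 1), (20, 2), (20, 3), (28, 0), (28, 1), (28, 2), (28, 3)]

Answer: yes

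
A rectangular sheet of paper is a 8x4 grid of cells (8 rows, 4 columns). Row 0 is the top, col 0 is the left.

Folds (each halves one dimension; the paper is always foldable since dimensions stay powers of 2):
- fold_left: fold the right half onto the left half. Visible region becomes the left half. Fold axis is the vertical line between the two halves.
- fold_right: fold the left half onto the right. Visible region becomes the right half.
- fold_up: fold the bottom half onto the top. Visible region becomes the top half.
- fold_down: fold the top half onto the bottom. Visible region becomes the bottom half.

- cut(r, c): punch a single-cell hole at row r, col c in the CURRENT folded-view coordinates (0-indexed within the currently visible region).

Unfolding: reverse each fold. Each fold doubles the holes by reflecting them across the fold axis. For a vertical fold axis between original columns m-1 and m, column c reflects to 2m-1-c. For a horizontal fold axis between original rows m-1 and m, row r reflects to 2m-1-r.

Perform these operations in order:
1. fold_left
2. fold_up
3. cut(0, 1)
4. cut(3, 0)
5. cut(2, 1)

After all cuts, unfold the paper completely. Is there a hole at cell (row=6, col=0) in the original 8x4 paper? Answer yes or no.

Op 1 fold_left: fold axis v@2; visible region now rows[0,8) x cols[0,2) = 8x2
Op 2 fold_up: fold axis h@4; visible region now rows[0,4) x cols[0,2) = 4x2
Op 3 cut(0, 1): punch at orig (0,1); cuts so far [(0, 1)]; region rows[0,4) x cols[0,2) = 4x2
Op 4 cut(3, 0): punch at orig (3,0); cuts so far [(0, 1), (3, 0)]; region rows[0,4) x cols[0,2) = 4x2
Op 5 cut(2, 1): punch at orig (2,1); cuts so far [(0, 1), (2, 1), (3, 0)]; region rows[0,4) x cols[0,2) = 4x2
Unfold 1 (reflect across h@4): 6 holes -> [(0, 1), (2, 1), (3, 0), (4, 0), (5, 1), (7, 1)]
Unfold 2 (reflect across v@2): 12 holes -> [(0, 1), (0, 2), (2, 1), (2, 2), (3, 0), (3, 3), (4, 0), (4, 3), (5, 1), (5, 2), (7, 1), (7, 2)]
Holes: [(0, 1), (0, 2), (2, 1), (2, 2), (3, 0), (3, 3), (4, 0), (4, 3), (5, 1), (5, 2), (7, 1), (7, 2)]

Answer: no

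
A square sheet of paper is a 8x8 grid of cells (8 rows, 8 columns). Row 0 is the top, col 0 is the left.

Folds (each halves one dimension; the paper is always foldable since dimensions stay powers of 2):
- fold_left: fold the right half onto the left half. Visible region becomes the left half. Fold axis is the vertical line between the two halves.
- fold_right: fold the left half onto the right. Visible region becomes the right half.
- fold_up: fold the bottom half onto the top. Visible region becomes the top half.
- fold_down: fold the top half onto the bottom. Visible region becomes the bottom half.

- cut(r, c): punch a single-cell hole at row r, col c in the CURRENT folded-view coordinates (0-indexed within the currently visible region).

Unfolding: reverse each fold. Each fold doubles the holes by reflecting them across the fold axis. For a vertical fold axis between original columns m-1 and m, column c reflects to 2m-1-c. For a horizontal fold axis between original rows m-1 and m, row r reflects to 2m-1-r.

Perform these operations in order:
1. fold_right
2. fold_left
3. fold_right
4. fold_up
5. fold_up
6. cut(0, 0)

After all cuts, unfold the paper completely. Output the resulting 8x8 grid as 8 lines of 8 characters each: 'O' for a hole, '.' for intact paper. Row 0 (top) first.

Op 1 fold_right: fold axis v@4; visible region now rows[0,8) x cols[4,8) = 8x4
Op 2 fold_left: fold axis v@6; visible region now rows[0,8) x cols[4,6) = 8x2
Op 3 fold_right: fold axis v@5; visible region now rows[0,8) x cols[5,6) = 8x1
Op 4 fold_up: fold axis h@4; visible region now rows[0,4) x cols[5,6) = 4x1
Op 5 fold_up: fold axis h@2; visible region now rows[0,2) x cols[5,6) = 2x1
Op 6 cut(0, 0): punch at orig (0,5); cuts so far [(0, 5)]; region rows[0,2) x cols[5,6) = 2x1
Unfold 1 (reflect across h@2): 2 holes -> [(0, 5), (3, 5)]
Unfold 2 (reflect across h@4): 4 holes -> [(0, 5), (3, 5), (4, 5), (7, 5)]
Unfold 3 (reflect across v@5): 8 holes -> [(0, 4), (0, 5), (3, 4), (3, 5), (4, 4), (4, 5), (7, 4), (7, 5)]
Unfold 4 (reflect across v@6): 16 holes -> [(0, 4), (0, 5), (0, 6), (0, 7), (3, 4), (3, 5), (3, 6), (3, 7), (4, 4), (4, 5), (4, 6), (4, 7), (7, 4), (7, 5), (7, 6), (7, 7)]
Unfold 5 (reflect across v@4): 32 holes -> [(0, 0), (0, 1), (0, 2), (0, 3), (0, 4), (0, 5), (0, 6), (0, 7), (3, 0), (3, 1), (3, 2), (3, 3), (3, 4), (3, 5), (3, 6), (3, 7), (4, 0), (4, 1), (4, 2), (4, 3), (4, 4), (4, 5), (4, 6), (4, 7), (7, 0), (7, 1), (7, 2), (7, 3), (7, 4), (7, 5), (7, 6), (7, 7)]

Answer: OOOOOOOO
........
........
OOOOOOOO
OOOOOOOO
........
........
OOOOOOOO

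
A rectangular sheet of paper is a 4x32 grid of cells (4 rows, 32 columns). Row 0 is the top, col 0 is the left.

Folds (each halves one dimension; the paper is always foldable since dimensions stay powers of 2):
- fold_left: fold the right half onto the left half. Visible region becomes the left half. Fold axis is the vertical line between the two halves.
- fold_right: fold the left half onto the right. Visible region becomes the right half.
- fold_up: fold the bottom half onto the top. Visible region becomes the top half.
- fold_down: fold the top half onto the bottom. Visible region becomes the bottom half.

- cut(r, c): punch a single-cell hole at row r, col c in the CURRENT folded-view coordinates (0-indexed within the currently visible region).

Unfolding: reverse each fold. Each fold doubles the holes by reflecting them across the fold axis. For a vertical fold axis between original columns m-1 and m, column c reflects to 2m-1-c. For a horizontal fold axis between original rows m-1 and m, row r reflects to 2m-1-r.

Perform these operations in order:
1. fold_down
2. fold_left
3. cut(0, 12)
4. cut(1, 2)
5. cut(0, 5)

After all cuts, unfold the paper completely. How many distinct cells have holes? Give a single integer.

Answer: 12

Derivation:
Op 1 fold_down: fold axis h@2; visible region now rows[2,4) x cols[0,32) = 2x32
Op 2 fold_left: fold axis v@16; visible region now rows[2,4) x cols[0,16) = 2x16
Op 3 cut(0, 12): punch at orig (2,12); cuts so far [(2, 12)]; region rows[2,4) x cols[0,16) = 2x16
Op 4 cut(1, 2): punch at orig (3,2); cuts so far [(2, 12), (3, 2)]; region rows[2,4) x cols[0,16) = 2x16
Op 5 cut(0, 5): punch at orig (2,5); cuts so far [(2, 5), (2, 12), (3, 2)]; region rows[2,4) x cols[0,16) = 2x16
Unfold 1 (reflect across v@16): 6 holes -> [(2, 5), (2, 12), (2, 19), (2, 26), (3, 2), (3, 29)]
Unfold 2 (reflect across h@2): 12 holes -> [(0, 2), (0, 29), (1, 5), (1, 12), (1, 19), (1, 26), (2, 5), (2, 12), (2, 19), (2, 26), (3, 2), (3, 29)]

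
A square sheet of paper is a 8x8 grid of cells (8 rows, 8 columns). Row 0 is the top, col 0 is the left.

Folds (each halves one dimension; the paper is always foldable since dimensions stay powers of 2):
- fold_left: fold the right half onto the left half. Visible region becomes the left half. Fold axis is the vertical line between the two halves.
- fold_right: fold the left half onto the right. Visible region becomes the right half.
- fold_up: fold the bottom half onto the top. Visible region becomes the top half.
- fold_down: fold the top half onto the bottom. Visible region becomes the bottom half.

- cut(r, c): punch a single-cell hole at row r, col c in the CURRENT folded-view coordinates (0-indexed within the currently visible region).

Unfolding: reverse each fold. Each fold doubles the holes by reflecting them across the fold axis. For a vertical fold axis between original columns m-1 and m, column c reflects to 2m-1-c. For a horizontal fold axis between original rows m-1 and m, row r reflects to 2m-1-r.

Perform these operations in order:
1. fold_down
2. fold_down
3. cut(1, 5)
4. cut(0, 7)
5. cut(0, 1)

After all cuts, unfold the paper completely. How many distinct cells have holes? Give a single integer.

Op 1 fold_down: fold axis h@4; visible region now rows[4,8) x cols[0,8) = 4x8
Op 2 fold_down: fold axis h@6; visible region now rows[6,8) x cols[0,8) = 2x8
Op 3 cut(1, 5): punch at orig (7,5); cuts so far [(7, 5)]; region rows[6,8) x cols[0,8) = 2x8
Op 4 cut(0, 7): punch at orig (6,7); cuts so far [(6, 7), (7, 5)]; region rows[6,8) x cols[0,8) = 2x8
Op 5 cut(0, 1): punch at orig (6,1); cuts so far [(6, 1), (6, 7), (7, 5)]; region rows[6,8) x cols[0,8) = 2x8
Unfold 1 (reflect across h@6): 6 holes -> [(4, 5), (5, 1), (5, 7), (6, 1), (6, 7), (7, 5)]
Unfold 2 (reflect across h@4): 12 holes -> [(0, 5), (1, 1), (1, 7), (2, 1), (2, 7), (3, 5), (4, 5), (5, 1), (5, 7), (6, 1), (6, 7), (7, 5)]

Answer: 12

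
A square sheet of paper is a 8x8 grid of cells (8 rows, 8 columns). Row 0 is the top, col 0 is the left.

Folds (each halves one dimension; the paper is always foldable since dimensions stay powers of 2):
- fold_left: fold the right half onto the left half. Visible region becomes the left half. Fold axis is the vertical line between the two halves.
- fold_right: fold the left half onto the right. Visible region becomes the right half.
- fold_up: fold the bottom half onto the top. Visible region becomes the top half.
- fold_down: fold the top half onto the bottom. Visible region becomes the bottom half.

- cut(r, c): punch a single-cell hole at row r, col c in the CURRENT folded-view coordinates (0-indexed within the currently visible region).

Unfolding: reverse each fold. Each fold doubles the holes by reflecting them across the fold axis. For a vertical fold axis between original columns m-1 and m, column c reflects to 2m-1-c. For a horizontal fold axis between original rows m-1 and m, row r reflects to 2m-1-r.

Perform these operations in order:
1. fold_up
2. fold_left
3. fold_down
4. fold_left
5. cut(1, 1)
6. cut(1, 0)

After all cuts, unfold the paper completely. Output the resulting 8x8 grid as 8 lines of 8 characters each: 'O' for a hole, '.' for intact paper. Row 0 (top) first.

Answer: OOOOOOOO
........
........
OOOOOOOO
OOOOOOOO
........
........
OOOOOOOO

Derivation:
Op 1 fold_up: fold axis h@4; visible region now rows[0,4) x cols[0,8) = 4x8
Op 2 fold_left: fold axis v@4; visible region now rows[0,4) x cols[0,4) = 4x4
Op 3 fold_down: fold axis h@2; visible region now rows[2,4) x cols[0,4) = 2x4
Op 4 fold_left: fold axis v@2; visible region now rows[2,4) x cols[0,2) = 2x2
Op 5 cut(1, 1): punch at orig (3,1); cuts so far [(3, 1)]; region rows[2,4) x cols[0,2) = 2x2
Op 6 cut(1, 0): punch at orig (3,0); cuts so far [(3, 0), (3, 1)]; region rows[2,4) x cols[0,2) = 2x2
Unfold 1 (reflect across v@2): 4 holes -> [(3, 0), (3, 1), (3, 2), (3, 3)]
Unfold 2 (reflect across h@2): 8 holes -> [(0, 0), (0, 1), (0, 2), (0, 3), (3, 0), (3, 1), (3, 2), (3, 3)]
Unfold 3 (reflect across v@4): 16 holes -> [(0, 0), (0, 1), (0, 2), (0, 3), (0, 4), (0, 5), (0, 6), (0, 7), (3, 0), (3, 1), (3, 2), (3, 3), (3, 4), (3, 5), (3, 6), (3, 7)]
Unfold 4 (reflect across h@4): 32 holes -> [(0, 0), (0, 1), (0, 2), (0, 3), (0, 4), (0, 5), (0, 6), (0, 7), (3, 0), (3, 1), (3, 2), (3, 3), (3, 4), (3, 5), (3, 6), (3, 7), (4, 0), (4, 1), (4, 2), (4, 3), (4, 4), (4, 5), (4, 6), (4, 7), (7, 0), (7, 1), (7, 2), (7, 3), (7, 4), (7, 5), (7, 6), (7, 7)]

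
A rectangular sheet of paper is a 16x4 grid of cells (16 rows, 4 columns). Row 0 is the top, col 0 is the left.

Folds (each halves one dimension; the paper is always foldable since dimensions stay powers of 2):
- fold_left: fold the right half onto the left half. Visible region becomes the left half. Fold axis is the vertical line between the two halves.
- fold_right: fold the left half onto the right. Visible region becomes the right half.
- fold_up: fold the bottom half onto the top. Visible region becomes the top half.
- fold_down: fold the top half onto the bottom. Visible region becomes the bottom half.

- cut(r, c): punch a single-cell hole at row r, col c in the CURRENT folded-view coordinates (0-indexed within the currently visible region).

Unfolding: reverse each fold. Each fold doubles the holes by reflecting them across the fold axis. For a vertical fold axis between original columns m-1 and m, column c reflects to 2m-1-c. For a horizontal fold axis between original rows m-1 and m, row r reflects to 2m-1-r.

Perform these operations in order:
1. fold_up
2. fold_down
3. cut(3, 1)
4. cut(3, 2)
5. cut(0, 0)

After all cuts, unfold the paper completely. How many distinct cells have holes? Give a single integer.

Answer: 12

Derivation:
Op 1 fold_up: fold axis h@8; visible region now rows[0,8) x cols[0,4) = 8x4
Op 2 fold_down: fold axis h@4; visible region now rows[4,8) x cols[0,4) = 4x4
Op 3 cut(3, 1): punch at orig (7,1); cuts so far [(7, 1)]; region rows[4,8) x cols[0,4) = 4x4
Op 4 cut(3, 2): punch at orig (7,2); cuts so far [(7, 1), (7, 2)]; region rows[4,8) x cols[0,4) = 4x4
Op 5 cut(0, 0): punch at orig (4,0); cuts so far [(4, 0), (7, 1), (7, 2)]; region rows[4,8) x cols[0,4) = 4x4
Unfold 1 (reflect across h@4): 6 holes -> [(0, 1), (0, 2), (3, 0), (4, 0), (7, 1), (7, 2)]
Unfold 2 (reflect across h@8): 12 holes -> [(0, 1), (0, 2), (3, 0), (4, 0), (7, 1), (7, 2), (8, 1), (8, 2), (11, 0), (12, 0), (15, 1), (15, 2)]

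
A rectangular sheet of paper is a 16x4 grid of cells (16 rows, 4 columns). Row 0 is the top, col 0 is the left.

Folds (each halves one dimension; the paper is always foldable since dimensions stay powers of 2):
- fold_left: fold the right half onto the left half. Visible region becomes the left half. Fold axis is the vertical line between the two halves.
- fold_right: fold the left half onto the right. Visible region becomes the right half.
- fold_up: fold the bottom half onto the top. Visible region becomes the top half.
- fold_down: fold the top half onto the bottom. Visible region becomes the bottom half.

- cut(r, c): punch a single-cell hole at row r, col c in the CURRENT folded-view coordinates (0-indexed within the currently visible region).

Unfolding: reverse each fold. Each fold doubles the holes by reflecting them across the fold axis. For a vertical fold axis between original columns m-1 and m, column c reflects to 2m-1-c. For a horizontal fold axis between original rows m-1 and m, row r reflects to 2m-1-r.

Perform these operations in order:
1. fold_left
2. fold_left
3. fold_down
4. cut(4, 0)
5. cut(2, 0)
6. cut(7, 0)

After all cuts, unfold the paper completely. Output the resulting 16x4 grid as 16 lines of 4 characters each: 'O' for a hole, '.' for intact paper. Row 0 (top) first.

Op 1 fold_left: fold axis v@2; visible region now rows[0,16) x cols[0,2) = 16x2
Op 2 fold_left: fold axis v@1; visible region now rows[0,16) x cols[0,1) = 16x1
Op 3 fold_down: fold axis h@8; visible region now rows[8,16) x cols[0,1) = 8x1
Op 4 cut(4, 0): punch at orig (12,0); cuts so far [(12, 0)]; region rows[8,16) x cols[0,1) = 8x1
Op 5 cut(2, 0): punch at orig (10,0); cuts so far [(10, 0), (12, 0)]; region rows[8,16) x cols[0,1) = 8x1
Op 6 cut(7, 0): punch at orig (15,0); cuts so far [(10, 0), (12, 0), (15, 0)]; region rows[8,16) x cols[0,1) = 8x1
Unfold 1 (reflect across h@8): 6 holes -> [(0, 0), (3, 0), (5, 0), (10, 0), (12, 0), (15, 0)]
Unfold 2 (reflect across v@1): 12 holes -> [(0, 0), (0, 1), (3, 0), (3, 1), (5, 0), (5, 1), (10, 0), (10, 1), (12, 0), (12, 1), (15, 0), (15, 1)]
Unfold 3 (reflect across v@2): 24 holes -> [(0, 0), (0, 1), (0, 2), (0, 3), (3, 0), (3, 1), (3, 2), (3, 3), (5, 0), (5, 1), (5, 2), (5, 3), (10, 0), (10, 1), (10, 2), (10, 3), (12, 0), (12, 1), (12, 2), (12, 3), (15, 0), (15, 1), (15, 2), (15, 3)]

Answer: OOOO
....
....
OOOO
....
OOOO
....
....
....
....
OOOO
....
OOOO
....
....
OOOO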